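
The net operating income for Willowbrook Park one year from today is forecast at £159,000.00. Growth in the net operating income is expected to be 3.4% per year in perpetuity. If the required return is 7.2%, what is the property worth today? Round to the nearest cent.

£4184210.53

Growing perpetuity: P = D₁ / (r − g) = £159,000.0000 / (0.072 − 0.034) = £4,184,210.53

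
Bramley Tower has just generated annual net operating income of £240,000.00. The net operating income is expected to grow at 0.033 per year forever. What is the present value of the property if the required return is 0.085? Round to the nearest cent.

D₁ = D₀ × (1 + g) = £240,000.00 × 1.033 = £247,920.0000
Growing perpetuity: P = D₁ / (r − g) = £247,920.0000 / (0.085 − 0.033) = £4,767,692.31

£4767692.31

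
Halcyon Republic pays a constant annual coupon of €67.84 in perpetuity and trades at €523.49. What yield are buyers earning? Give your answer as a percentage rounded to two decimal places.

12.96%

P = C/r ⇒ r = C/P = €67.84/€523.49 = 0.129592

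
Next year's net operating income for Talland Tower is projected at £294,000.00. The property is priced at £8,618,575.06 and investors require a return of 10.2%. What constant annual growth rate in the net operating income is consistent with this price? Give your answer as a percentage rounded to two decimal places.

P = D₁/(r−g) ⇒ g = r − D₁/P = 0.102 − £294,000.00/£8,618,575.06 = 0.067888

6.79%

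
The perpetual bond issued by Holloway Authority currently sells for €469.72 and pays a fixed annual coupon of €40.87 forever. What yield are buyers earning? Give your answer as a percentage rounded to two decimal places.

8.70%

P = C/r ⇒ r = C/P = €40.87/€469.72 = 0.087009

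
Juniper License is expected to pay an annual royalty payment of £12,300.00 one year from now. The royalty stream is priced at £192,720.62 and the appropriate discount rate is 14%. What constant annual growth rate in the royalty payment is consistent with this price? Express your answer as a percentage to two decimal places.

P = D₁/(r−g) ⇒ g = r − D₁/P = 0.14 − £12,300.00/£192,720.62 = 0.076177

7.62%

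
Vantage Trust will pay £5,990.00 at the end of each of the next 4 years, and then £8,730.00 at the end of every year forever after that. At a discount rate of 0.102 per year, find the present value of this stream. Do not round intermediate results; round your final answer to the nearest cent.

£76940.27

PV of 4-year annuity: £5,990.00 × [1 − (1+0.102)^−4] / 0.102 = 18905.58034
Perpetuity value at year 4: £8,730.00 / 0.102 = 85588.23529
PV of perpetuity: 85588.23529 / (1+0.102)^4 = 58034.69333
Total PV = 18905.58034 + 58034.69333 = 76940.27367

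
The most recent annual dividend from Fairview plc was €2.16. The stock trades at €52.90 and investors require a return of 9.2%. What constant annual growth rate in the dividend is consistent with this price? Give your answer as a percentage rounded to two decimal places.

4.92%

P = D₀(1+g)/(r−g) ⇒ P(r−g) = D₀(1+g) ⇒ g(P+D₀) = P·r − D₀
g = (P·r − D₀)/(P + D₀) = (€52.90×0.092 − €2.16) / (€52.90 + €2.16) = 0.049161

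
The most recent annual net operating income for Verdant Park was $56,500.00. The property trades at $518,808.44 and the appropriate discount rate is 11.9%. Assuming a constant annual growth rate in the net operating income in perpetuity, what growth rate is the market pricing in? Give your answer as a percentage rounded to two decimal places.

P = D₀(1+g)/(r−g) ⇒ P(r−g) = D₀(1+g) ⇒ g(P+D₀) = P·r − D₀
g = (P·r − D₀)/(P + D₀) = ($518,808.44×0.119 − $56,500.00) / ($518,808.44 + $56,500.00) = 0.009105

0.91%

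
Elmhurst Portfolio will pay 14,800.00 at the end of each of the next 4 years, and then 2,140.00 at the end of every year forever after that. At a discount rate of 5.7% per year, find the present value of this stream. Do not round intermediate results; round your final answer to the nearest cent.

81715.14

PV of 4-year annuity: 14,800.00 × [1 − (1+0.057)^−4] / 0.057 = 51637.83129
Perpetuity value at year 4: 2,140.00 / 0.057 = 37543.85965
PV of perpetuity: 37543.85965 / (1+0.057)^4 = 30077.30837
Total PV = 51637.83129 + 30077.30837 = 81715.13966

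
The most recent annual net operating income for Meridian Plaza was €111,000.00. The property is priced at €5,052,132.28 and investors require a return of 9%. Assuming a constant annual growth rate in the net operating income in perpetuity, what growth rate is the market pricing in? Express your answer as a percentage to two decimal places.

6.66%

P = D₀(1+g)/(r−g) ⇒ P(r−g) = D₀(1+g) ⇒ g(P+D₀) = P·r − D₀
g = (P·r − D₀)/(P + D₀) = (€5,052,132.28×0.09 − €111,000.00) / (€5,052,132.28 + €111,000.00) = 0.066567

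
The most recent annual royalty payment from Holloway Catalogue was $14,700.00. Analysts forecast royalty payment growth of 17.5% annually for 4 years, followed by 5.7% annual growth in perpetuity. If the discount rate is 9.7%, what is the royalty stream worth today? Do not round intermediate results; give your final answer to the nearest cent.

$581300.33

D_1 = 17272.50000
D_2 = 20295.18750
D_3 = 23846.84531
D_4 = 28020.04324
Terminal value at year 4: TV = D_4×(1+g_2)/(r−g_2) = 29617.18571/0.04 = 740429.64267
P_0 = D_1/(1+r)^1 + D_2/(1+r)^2 + D_3/(1+r)^3 + D_4/(1+r)^4 + TV/(1+r)^4
    = 15745.21422 + 16864.74632 + 18063.88051 + 19348.27676 + 511278.21329 = 581300.33110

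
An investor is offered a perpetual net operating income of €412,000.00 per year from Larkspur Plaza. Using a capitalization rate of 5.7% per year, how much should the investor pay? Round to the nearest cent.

Level perpetuity: PV = C / r = €412,000.00 / 0.057 = €7,228,070.18

€7228070.18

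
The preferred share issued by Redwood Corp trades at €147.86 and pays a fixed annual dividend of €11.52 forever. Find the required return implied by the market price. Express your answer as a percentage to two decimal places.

P = C/r ⇒ r = C/P = €11.52/€147.86 = 0.077912

7.79%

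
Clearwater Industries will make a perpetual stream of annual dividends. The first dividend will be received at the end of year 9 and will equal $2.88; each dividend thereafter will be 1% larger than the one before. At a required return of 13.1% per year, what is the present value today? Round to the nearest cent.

$8.89

Value at end of year 8: C₁ / (r − g) = $2.88 / (0.131 − 0.01) = $23.8017
Discount to today: PV = $23.8017 / (1 + 0.131)^8 = $23.8017 / 2.677323 = $8.89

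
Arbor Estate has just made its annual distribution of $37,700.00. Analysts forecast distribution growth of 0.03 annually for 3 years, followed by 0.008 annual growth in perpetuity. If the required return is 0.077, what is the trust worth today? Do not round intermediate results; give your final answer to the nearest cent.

$585257.90

D_1 = 38831.00000
D_2 = 39995.93000
D_3 = 41195.80790
Terminal value at year 3: TV = D_3×(1+g_2)/(r−g_2) = 41525.37436/0.069 = 601817.01976
P_0 = D_1/(1+r)^1 + D_2/(1+r)^2 + D_3/(1+r)^3 + TV/(1+r)^3
    = 36054.78180 + 34481.36050 + 32976.60289 + 481745.15526 = 585257.90044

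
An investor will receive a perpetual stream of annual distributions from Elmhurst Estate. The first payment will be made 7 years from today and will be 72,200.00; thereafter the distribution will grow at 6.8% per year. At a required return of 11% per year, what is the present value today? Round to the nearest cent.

Value at end of year 6: C₁ / (r − g) = 72,200.00 / (0.11 − 0.068) = 1,719,047.6190
Discount to today: PV = 1,719,047.6190 / (1 + 0.11)^6 = 1,719,047.6190 / 1.870415 = 919,073.06

919073.06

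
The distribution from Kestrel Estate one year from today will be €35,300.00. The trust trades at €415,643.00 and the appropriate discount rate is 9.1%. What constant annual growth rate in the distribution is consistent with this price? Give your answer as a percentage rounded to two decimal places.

P = D₁/(r−g) ⇒ g = r − D₁/P = 0.091 − €35,300.00/€415,643.00 = 0.006071

0.61%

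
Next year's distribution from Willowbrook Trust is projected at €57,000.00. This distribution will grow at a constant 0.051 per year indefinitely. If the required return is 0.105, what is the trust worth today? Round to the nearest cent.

€1055555.56

Growing perpetuity: P = D₁ / (r − g) = €57,000.0000 / (0.105 − 0.051) = €1,055,555.56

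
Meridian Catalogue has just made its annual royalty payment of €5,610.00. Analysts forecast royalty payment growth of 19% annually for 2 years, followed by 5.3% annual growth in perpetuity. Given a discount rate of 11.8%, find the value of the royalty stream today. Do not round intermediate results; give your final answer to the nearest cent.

D_1 = 6675.90000
D_2 = 7944.32100
Terminal value at year 2: TV = D_2×(1+g_2)/(r−g_2) = 8365.37001/0.065 = 128698.00020
P_0 = D_1/(1+r)^1 + D_2/(1+r)^2 + TV/(1+r)^2
    = 5971.28801 + 6355.84324 + 102964.66041 = 115291.79166

€115291.79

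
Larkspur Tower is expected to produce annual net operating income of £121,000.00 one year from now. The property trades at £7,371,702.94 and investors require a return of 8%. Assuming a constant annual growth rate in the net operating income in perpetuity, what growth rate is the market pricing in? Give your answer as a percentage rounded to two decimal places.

P = D₁/(r−g) ⇒ g = r − D₁/P = 0.08 − £121,000.00/£7,371,702.94 = 0.063586

6.36%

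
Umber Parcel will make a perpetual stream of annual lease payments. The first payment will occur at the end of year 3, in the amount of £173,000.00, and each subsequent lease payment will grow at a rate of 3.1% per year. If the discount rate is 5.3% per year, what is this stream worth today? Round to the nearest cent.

Value at end of year 2: C₁ / (r − g) = £173,000.00 / (0.053 − 0.031) = £7,863,636.3636
Discount to today: PV = £7,863,636.3636 / (1 + 0.053)^2 = £7,863,636.3636 / 1.108809 = £7,091,966.57

£7091966.57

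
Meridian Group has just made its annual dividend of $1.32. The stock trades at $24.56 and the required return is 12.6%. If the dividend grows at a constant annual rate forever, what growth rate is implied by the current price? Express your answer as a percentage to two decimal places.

6.86%

P = D₀(1+g)/(r−g) ⇒ P(r−g) = D₀(1+g) ⇒ g(P+D₀) = P·r − D₀
g = (P·r − D₀)/(P + D₀) = ($24.56×0.126 − $1.32) / ($24.56 + $1.32) = 0.068569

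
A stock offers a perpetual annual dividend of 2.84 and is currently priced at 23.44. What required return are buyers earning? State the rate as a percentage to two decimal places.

12.12%

P = C/r ⇒ r = C/P = 2.84/23.44 = 0.121160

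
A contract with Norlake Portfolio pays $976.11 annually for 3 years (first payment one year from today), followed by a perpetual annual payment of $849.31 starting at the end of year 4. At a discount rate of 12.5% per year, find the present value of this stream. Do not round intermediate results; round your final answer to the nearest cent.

PV of 3-year annuity: $976.11 × [1 − (1+0.125)^−3] / 0.125 = 2324.45399
Perpetuity value at year 3: $849.31 / 0.125 = 6794.48000
PV of perpetuity: 6794.48000 / (1+0.125)^3 = 4771.98047
Total PV = 2324.45399 + 4771.98047 = 7096.43446

$7096.43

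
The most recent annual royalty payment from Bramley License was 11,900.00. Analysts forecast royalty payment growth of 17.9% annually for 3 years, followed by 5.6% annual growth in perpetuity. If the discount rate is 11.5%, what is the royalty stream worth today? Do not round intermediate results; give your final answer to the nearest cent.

291768.94

D_1 = 14030.10000
D_2 = 16541.48790
D_3 = 19502.41423
Terminal value at year 3: TV = D_3×(1+g_2)/(r−g_2) = 20594.54943/0.059 = 349060.15985
P_0 = D_1/(1+r)^1 + D_2/(1+r)^2 + D_3/(1+r)^3 + TV/(1+r)^3
    = 12583.04933 + 13305.30507 + 14069.01765 + 251811.57017 = 291768.94223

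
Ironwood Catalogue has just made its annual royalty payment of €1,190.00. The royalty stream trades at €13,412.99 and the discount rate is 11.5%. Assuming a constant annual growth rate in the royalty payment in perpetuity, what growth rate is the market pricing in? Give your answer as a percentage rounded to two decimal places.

P = D₀(1+g)/(r−g) ⇒ P(r−g) = D₀(1+g) ⇒ g(P+D₀) = P·r − D₀
g = (P·r − D₀)/(P + D₀) = (€13,412.99×0.115 − €1,190.00) / (€13,412.99 + €1,190.00) = 0.024138

2.41%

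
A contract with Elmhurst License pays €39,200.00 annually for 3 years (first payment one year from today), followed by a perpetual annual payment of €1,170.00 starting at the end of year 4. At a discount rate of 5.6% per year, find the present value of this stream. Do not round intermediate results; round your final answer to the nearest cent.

PV of 3-year annuity: €39,200.00 × [1 − (1+0.056)^−3] / 0.056 = 105562.38174
Perpetuity value at year 3: €1,170.00 / 0.056 = 20892.85714
PV of perpetuity: 20892.85714 / (1+0.056)^3 = 17742.14320
Total PV = 105562.38174 + 17742.14320 = 123304.52494

€123304.52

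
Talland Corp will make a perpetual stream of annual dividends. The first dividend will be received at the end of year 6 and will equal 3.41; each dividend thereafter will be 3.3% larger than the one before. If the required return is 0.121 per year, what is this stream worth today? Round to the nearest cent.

21.89

Value at end of year 5: C₁ / (r − g) = 3.41 / (0.121 − 0.033) = 38.7500
Discount to today: PV = 38.7500 / (1 + 0.121)^5 = 38.7500 / 1.770223 = 21.89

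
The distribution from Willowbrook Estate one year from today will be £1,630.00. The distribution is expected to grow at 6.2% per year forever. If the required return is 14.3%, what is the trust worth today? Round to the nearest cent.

£20123.46

Growing perpetuity: P = D₁ / (r − g) = £1,630.0000 / (0.143 − 0.062) = £20,123.46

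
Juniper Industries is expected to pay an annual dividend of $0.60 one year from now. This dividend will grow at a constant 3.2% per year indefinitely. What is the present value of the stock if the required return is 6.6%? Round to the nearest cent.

Growing perpetuity: P = D₁ / (r − g) = $0.6000 / (0.066 − 0.032) = $17.65

$17.65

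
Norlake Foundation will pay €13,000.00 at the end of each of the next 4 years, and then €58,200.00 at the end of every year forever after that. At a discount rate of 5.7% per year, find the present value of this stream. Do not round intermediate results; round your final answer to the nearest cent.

€863347.90

PV of 4-year annuity: €13,000.00 × [1 − (1+0.057)^−4] / 0.057 = 45357.55451
Perpetuity value at year 4: €58,200.00 / 0.057 = 1021052.63158
PV of perpetuity: 1021052.63158 / (1+0.057)^4 = 817990.34907
Total PV = 45357.55451 + 817990.34907 = 863347.90358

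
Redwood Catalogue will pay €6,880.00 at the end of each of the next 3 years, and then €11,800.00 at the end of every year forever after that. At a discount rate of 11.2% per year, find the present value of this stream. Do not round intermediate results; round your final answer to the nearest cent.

PV of 3-year annuity: €6,880.00 × [1 − (1+0.112)^−3] / 0.112 = 16754.44655
Perpetuity value at year 3: €11,800.00 / 0.112 = 105357.14286
PV of perpetuity: 105357.14286 / (1+0.112)^3 = 76621.31883
Total PV = 16754.44655 + 76621.31883 = 93375.76538

€93375.77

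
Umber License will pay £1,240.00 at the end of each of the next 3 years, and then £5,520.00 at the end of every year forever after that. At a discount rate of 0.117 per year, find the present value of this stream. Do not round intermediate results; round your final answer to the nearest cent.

PV of 3-year annuity: £1,240.00 × [1 − (1+0.117)^−3] / 0.117 = 2993.69184
Perpetuity value at year 3: £5,520.00 / 0.117 = 47179.48718
PV of perpetuity: 47179.48718 / (1+0.117)^3 = 33852.72994
Total PV = 2993.69184 + 33852.72994 = 36846.42178

£36846.42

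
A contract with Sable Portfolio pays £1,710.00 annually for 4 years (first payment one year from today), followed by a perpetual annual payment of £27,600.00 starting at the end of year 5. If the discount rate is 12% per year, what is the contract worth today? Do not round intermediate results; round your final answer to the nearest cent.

PV of 4-year annuity: £1,710.00 × [1 − (1+0.12)^−4] / 0.12 = 5193.86738
Perpetuity value at year 4: £27,600.00 / 0.12 = 230000.00000
PV of perpetuity: 230000.00000 / (1+0.12)^4 = 146169.15803
Total PV = 5193.86738 + 146169.15803 = 151363.02542

£151363.03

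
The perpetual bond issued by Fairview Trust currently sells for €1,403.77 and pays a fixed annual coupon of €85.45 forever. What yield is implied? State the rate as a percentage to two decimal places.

P = C/r ⇒ r = C/P = €85.45/€1,403.77 = 0.060872

6.09%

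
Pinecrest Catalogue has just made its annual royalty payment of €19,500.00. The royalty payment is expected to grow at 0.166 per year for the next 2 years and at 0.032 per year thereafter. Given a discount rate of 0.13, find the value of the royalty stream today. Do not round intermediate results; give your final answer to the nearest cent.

€259522.92

D_1 = 22737.00000
D_2 = 26511.34200
Terminal value at year 2: TV = D_2×(1+g_2)/(r−g_2) = 27359.70494/0.098 = 279180.66269
P_0 = D_1/(1+r)^1 + D_2/(1+r)^2 + TV/(1+r)^2
    = 20121.23894 + 20762.26956 + 218639.41005 = 259522.91855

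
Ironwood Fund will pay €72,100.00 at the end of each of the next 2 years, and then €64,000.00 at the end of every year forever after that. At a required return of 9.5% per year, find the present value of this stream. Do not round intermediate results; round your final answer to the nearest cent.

€687836.96

PV of 2-year annuity: €72,100.00 × [1 − (1+0.095)^−2] / 0.095 = 125976.93960
Perpetuity value at year 2: €64,000.00 / 0.095 = 673684.21053
PV of perpetuity: 673684.21053 / (1+0.095)^2 = 561860.02004
Total PV = 125976.93960 + 561860.02004 = 687836.95963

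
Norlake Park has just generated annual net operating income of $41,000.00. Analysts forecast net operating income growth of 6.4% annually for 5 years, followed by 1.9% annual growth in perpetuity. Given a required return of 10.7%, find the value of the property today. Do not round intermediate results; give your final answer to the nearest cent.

D_1 = 43624.00000
D_2 = 46415.93600
D_3 = 49386.55590
D_4 = 52547.29548
D_5 = 55910.32239
Terminal value at year 5: TV = D_5×(1+g_2)/(r−g_2) = 56972.61852/0.088 = 647416.11952
P_0 = D_1/(1+r)^1 + D_2/(1+r)^2 + D_3/(1+r)^3 + D_4/(1+r)^4 + D_5/(1+r)^5 + TV/(1+r)^5
    = 39407.40741 + 37876.67704 + 36405.40593 + 34991.28447 + 33632.09276 + 389444.34680 = 571757.21441

$571757.21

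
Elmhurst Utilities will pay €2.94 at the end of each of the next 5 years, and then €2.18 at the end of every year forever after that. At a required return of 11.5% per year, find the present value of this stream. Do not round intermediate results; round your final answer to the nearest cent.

€21.73

PV of 5-year annuity: €2.94 × [1 − (1+0.115)^−5] / 0.115 = 10.73064
Perpetuity value at year 5: €2.18 / 0.115 = 18.95652
PV of perpetuity: 18.95652 / (1+0.115)^5 = 10.99979
Total PV = 10.73064 + 10.99979 = 21.73043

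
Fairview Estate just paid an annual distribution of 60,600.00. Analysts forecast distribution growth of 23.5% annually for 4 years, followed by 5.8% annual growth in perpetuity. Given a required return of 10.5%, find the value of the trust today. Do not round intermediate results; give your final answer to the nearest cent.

2451113.60

D_1 = 74841.00000
D_2 = 92428.63500
D_3 = 114149.36422
D_4 = 140974.46482
Terminal value at year 4: TV = D_4×(1+g_2)/(r−g_2) = 149150.98378/0.047 = 3173425.18675
P_0 = D_1/(1+r)^1 + D_2/(1+r)^2 + D_3/(1+r)^3 + D_4/(1+r)^4 + TV/(1+r)^4
    = 67729.41176 + 75697.57785 + 84603.17525 + 94556.48998 + 2128526.94476 = 2451113.59961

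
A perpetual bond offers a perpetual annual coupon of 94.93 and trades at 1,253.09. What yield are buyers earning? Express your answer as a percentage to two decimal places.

P = C/r ⇒ r = C/P = 94.93/1,253.09 = 0.075757

7.58%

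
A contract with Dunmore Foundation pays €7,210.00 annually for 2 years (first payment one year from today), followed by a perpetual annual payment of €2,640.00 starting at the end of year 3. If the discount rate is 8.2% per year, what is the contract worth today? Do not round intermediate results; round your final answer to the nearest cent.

€40322.35

PV of 2-year annuity: €7,210.00 × [1 − (1+0.082)^−2] / 0.082 = 12822.16816
Perpetuity value at year 2: €2,640.00 / 0.082 = 32195.12195
PV of perpetuity: 32195.12195 / (1+0.082)^2 = 27500.18104
Total PV = 12822.16816 + 27500.18104 = 40322.34921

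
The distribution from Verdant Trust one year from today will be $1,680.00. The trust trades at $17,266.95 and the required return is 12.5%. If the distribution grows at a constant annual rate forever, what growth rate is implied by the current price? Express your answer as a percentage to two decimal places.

2.77%

P = D₁/(r−g) ⇒ g = r − D₁/P = 0.125 − $1,680.00/$17,266.95 = 0.027704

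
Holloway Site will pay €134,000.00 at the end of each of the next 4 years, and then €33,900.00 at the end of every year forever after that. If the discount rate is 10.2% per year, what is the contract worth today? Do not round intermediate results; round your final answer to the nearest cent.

PV of 4-year annuity: €134,000.00 × [1 − (1+0.102)^−4] / 0.102 = 422929.51006
Perpetuity value at year 4: €33,900.00 / 0.102 = 332352.94118
PV of perpetuity: 332352.94118 / (1+0.102)^4 = 225358.08751
Total PV = 422929.51006 + 225358.08751 = 648287.59757

€648287.60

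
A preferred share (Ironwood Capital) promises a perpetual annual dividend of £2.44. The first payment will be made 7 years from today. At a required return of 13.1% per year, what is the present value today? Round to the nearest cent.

Value at end of year 6: C / r = £2.44 / 0.131 = £18.6260
Discount to today: PV = £18.6260 / (1 + 0.131)^6 = £18.6260 / 2.093031 = £8.90

£8.90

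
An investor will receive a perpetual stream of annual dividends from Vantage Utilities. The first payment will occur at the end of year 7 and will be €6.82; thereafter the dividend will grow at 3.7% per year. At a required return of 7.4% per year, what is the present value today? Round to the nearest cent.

€120.10

Value at end of year 6: C₁ / (r − g) = €6.82 / (0.074 − 0.037) = €184.3243
Discount to today: PV = €184.3243 / (1 + 0.074)^6 = €184.3243 / 1.534708 = €120.10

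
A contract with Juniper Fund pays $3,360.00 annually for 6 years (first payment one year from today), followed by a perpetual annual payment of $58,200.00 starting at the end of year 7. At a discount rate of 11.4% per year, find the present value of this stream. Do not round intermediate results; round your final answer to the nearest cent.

$281172.66

PV of 6-year annuity: $3,360.00 × [1 − (1+0.114)^−6] / 0.114 = 14052.30271
Perpetuity value at year 6: $58,200.00 / 0.114 = 510526.31579
PV of perpetuity: 510526.31579 / (1+0.114)^6 = 267120.35812
Total PV = 14052.30271 + 267120.35812 = 281172.66083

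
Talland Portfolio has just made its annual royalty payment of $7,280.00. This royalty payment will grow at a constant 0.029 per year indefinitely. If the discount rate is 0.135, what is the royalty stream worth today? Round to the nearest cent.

$70670.94

D₁ = D₀ × (1 + g) = $7,280.00 × 1.029 = $7,491.1200
Growing perpetuity: P = D₁ / (r − g) = $7,491.1200 / (0.135 − 0.029) = $70,670.94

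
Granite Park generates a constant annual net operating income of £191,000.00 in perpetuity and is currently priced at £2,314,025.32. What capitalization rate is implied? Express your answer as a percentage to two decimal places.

P = C/r ⇒ r = C/P = £191,000.00/£2,314,025.32 = 0.082540

8.25%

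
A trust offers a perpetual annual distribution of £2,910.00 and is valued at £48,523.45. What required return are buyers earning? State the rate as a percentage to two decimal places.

P = C/r ⇒ r = C/P = £2,910.00/£48,523.45 = 0.059971

6.00%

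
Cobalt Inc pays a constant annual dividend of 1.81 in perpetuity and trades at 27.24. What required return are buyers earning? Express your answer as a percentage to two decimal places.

P = C/r ⇒ r = C/P = 1.81/27.24 = 0.066446

6.64%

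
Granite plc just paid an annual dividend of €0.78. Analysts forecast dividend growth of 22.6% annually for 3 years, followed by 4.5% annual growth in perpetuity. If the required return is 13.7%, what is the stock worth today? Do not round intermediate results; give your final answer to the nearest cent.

€13.83

D_1 = 0.95628
D_2 = 1.17240
D_3 = 1.43736
Terminal value at year 3: TV = D_3×(1+g_2)/(r−g_2) = 1.50204/0.092 = 16.32655
P_0 = D_1/(1+r)^1 + D_2/(1+r)^2 + D_3/(1+r)^3 + TV/(1+r)^3
    = 0.84106 + 0.90689 + 0.97788 + 11.10742 = 13.83324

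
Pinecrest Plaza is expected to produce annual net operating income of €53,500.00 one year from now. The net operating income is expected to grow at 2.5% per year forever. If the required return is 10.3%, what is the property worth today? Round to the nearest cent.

Growing perpetuity: P = D₁ / (r − g) = €53,500.0000 / (0.103 − 0.025) = €685,897.44

€685897.44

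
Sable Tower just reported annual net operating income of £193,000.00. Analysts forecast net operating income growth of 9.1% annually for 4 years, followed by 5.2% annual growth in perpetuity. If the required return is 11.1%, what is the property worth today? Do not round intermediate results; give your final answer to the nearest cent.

D_1 = 210563.00000
D_2 = 229724.23300
D_3 = 250629.13820
D_4 = 273436.38978
Terminal value at year 4: TV = D_4×(1+g_2)/(r−g_2) = 287655.08205/0.059 = 4875509.86522
P_0 = D_1/(1+r)^1 + D_2/(1+r)^2 + D_3/(1+r)^3 + D_4/(1+r)^4 + TV/(1+r)^4
    = 189525.65257 + 186113.84964 + 182763.46531 + 179473.39392 + 3200101.87133 = 3937978.23276

£3937978.23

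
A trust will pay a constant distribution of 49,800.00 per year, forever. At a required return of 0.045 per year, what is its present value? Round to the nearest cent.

1106666.67

Level perpetuity: PV = C / r = 49,800.00 / 0.045 = 1,106,666.67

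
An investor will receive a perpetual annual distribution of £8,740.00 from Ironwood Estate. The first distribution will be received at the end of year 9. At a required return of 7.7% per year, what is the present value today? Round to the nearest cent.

Value at end of year 8: C / r = £8,740.00 / 0.077 = £113,506.4935
Discount to today: PV = £113,506.4935 / (1 + 0.077)^8 = £113,506.4935 / 1.810196 = £62,703.98

£62703.98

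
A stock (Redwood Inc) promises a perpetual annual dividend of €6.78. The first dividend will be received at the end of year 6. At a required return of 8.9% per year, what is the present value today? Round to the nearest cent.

Value at end of year 5: C / r = €6.78 / 0.089 = €76.1798
Discount to today: PV = €76.1798 / (1 + 0.089)^5 = €76.1798 / 1.531579 = €49.74

€49.74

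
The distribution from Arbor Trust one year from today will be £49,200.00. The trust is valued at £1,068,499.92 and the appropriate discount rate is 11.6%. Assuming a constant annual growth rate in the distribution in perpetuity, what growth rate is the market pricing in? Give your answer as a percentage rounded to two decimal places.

7.00%

P = D₁/(r−g) ⇒ g = r − D₁/P = 0.116 − £49,200.00/£1,068,499.92 = 0.069954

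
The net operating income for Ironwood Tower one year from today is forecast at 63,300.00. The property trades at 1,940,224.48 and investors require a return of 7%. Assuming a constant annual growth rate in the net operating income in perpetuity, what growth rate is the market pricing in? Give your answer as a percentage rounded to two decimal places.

P = D₁/(r−g) ⇒ g = r − D₁/P = 0.07 − 63,300.00/1,940,224.48 = 0.037375

3.74%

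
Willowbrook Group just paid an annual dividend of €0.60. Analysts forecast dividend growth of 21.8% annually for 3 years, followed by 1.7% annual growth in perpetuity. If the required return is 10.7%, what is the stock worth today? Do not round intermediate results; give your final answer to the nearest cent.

€11.22

D_1 = 0.73080
D_2 = 0.89011
D_3 = 1.08416
Terminal value at year 3: TV = D_3×(1+g_2)/(r−g_2) = 1.10259/0.09 = 12.25100
P_0 = D_1/(1+r)^1 + D_2/(1+r)^2 + D_3/(1+r)^3 + TV/(1+r)^3
    = 0.66016 + 0.72636 + 0.79919 + 9.03085 = 11.21656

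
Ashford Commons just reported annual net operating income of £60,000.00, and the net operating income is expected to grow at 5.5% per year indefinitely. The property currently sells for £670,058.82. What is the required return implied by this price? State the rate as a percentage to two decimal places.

D₁ = £60,000.00 × 1.055 = £63,300.0000
P = D₁/(r − g) ⇒ r = D₁/P + g = £63,300.0000/£670,058.82 + 0.055 = 0.094469 + 0.055 = 0.149469

14.95%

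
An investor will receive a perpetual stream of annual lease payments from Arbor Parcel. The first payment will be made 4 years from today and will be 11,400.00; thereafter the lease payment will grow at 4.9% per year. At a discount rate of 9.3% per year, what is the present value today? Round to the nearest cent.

198422.85

Value at end of year 3: C₁ / (r − g) = 11,400.00 / (0.093 − 0.049) = 259,090.9091
Discount to today: PV = 259,090.9091 / (1 + 0.093)^3 = 259,090.9091 / 1.305751 = 198,422.85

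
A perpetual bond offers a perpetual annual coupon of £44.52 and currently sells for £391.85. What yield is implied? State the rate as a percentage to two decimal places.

P = C/r ⇒ r = C/P = £44.52/£391.85 = 0.113615

11.36%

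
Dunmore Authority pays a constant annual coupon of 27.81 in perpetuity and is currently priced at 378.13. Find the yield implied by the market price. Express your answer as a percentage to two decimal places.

7.35%

P = C/r ⇒ r = C/P = 27.81/378.13 = 0.073546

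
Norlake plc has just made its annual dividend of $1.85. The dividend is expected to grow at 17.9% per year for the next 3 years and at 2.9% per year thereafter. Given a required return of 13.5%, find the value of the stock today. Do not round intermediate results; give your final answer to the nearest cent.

D_1 = 2.18115
D_2 = 2.57158
D_3 = 3.03189
Terminal value at year 3: TV = D_3×(1+g_2)/(r−g_2) = 3.11981/0.106 = 29.43220
P_0 = D_1/(1+r)^1 + D_2/(1+r)^2 + D_3/(1+r)^3 + TV/(1+r)^3
    = 1.92172 + 1.99622 + 2.07360 + 20.12960 = 26.12113

$26.12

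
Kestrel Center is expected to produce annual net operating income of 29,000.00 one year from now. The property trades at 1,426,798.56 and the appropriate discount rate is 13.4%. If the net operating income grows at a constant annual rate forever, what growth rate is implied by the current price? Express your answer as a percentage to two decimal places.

P = D₁/(r−g) ⇒ g = r − D₁/P = 0.134 − 29,000.00/1,426,798.56 = 0.113675

11.37%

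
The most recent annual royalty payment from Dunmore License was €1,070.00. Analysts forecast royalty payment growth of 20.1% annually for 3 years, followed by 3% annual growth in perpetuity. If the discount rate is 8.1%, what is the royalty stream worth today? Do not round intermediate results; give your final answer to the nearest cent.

€33611.73

D_1 = 1285.07000
D_2 = 1543.36907
D_3 = 1853.58625
Terminal value at year 3: TV = D_3×(1+g_2)/(r−g_2) = 1909.19384/0.051 = 37435.17335
P_0 = D_1/(1+r)^1 + D_2/(1+r)^2 + D_3/(1+r)^3 + TV/(1+r)^3
    = 1188.77891 + 1320.74326 + 1467.35676 + 29634.85227 = 33611.73121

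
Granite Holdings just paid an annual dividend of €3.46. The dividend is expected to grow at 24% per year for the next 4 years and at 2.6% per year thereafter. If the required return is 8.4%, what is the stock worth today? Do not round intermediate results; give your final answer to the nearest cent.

D_1 = 4.29040
D_2 = 5.32010
D_3 = 6.59692
D_4 = 8.18018
Terminal value at year 4: TV = D_4×(1+g_2)/(r−g_2) = 8.39286/0.058 = 144.70456
P_0 = D_1/(1+r)^1 + D_2/(1+r)^2 + D_3/(1+r)^3 + D_4/(1+r)^4 + TV/(1+r)^4
    = 3.95793 + 4.52753 + 5.17909 + 5.92442 + 104.80092 = 124.38988

€124.39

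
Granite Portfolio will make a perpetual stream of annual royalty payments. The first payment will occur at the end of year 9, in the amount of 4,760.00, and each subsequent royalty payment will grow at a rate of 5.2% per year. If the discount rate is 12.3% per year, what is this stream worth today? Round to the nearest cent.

Value at end of year 8: C₁ / (r − g) = 4,760.00 / (0.123 − 0.052) = 67,042.2535
Discount to today: PV = 67,042.2535 / (1 + 0.123)^8 = 67,042.2535 / 2.529520 = 26,503.95

26503.95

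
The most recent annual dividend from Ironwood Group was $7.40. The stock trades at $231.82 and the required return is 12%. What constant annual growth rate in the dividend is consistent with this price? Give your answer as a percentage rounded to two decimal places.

P = D₀(1+g)/(r−g) ⇒ P(r−g) = D₀(1+g) ⇒ g(P+D₀) = P·r − D₀
g = (P·r − D₀)/(P + D₀) = ($231.82×0.12 − $7.40) / ($231.82 + $7.40) = 0.085354

8.54%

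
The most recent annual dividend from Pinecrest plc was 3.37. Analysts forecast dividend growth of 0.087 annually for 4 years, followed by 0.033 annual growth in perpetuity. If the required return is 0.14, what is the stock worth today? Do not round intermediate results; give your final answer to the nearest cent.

D_1 = 3.66319
D_2 = 3.98189
D_3 = 4.32831
D_4 = 4.70487
Terminal value at year 4: TV = D_4×(1+g_2)/(r−g_2) = 4.86014/0.107 = 45.42183
P_0 = D_1/(1+r)^1 + D_2/(1+r)^2 + D_3/(1+r)^3 + D_4/(1+r)^4 + TV/(1+r)^4
    = 3.21332 + 3.06393 + 2.92149 + 2.78566 + 26.89337 = 38.87778

38.88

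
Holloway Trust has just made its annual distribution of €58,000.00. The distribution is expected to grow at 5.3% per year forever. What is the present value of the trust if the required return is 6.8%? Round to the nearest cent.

€4071600.00

D₁ = D₀ × (1 + g) = €58,000.00 × 1.053 = €61,074.0000
Growing perpetuity: P = D₁ / (r − g) = €61,074.0000 / (0.068 − 0.053) = €4,071,600.00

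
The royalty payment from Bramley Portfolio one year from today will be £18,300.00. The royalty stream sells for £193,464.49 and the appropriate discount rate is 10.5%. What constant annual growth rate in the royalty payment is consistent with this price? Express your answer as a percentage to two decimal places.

1.04%

P = D₁/(r−g) ⇒ g = r − D₁/P = 0.105 − £18,300.00/£193,464.49 = 0.010409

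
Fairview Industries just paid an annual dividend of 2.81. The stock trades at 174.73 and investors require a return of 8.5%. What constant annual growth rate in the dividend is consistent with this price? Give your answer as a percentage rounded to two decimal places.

6.78%

P = D₀(1+g)/(r−g) ⇒ P(r−g) = D₀(1+g) ⇒ g(P+D₀) = P·r − D₀
g = (P·r − D₀)/(P + D₀) = (174.73×0.085 − 2.81) / (174.73 + 2.81) = 0.067827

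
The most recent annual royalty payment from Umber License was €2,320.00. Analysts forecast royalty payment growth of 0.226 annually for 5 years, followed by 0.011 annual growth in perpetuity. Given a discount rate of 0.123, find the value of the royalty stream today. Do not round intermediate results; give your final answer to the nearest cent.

D_1 = 2844.32000
D_2 = 3487.13632
D_3 = 4275.22913
D_4 = 5241.43091
D_5 = 6425.99430
Terminal value at year 5: TV = D_5×(1+g_2)/(r−g_2) = 6496.68023/0.112 = 58006.07352
P_0 = D_1/(1+r)^1 + D_2/(1+r)^2 + D_3/(1+r)^3 + D_4/(1+r)^4 + D_5/(1+r)^5 + TV/(1+r)^5
    = 2532.78718 + 2765.09090 + 3018.70119 + 3295.57228 + 3597.83759 + 32476.90892 = 47686.89806

€47686.90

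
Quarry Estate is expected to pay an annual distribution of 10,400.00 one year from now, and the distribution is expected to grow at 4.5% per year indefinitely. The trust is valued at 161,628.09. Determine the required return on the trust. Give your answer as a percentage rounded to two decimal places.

P = D₁/(r − g) ⇒ r = D₁/P + g = 10,400.0000/161,628.09 + 0.045 = 0.064345 + 0.045 = 0.109345

10.93%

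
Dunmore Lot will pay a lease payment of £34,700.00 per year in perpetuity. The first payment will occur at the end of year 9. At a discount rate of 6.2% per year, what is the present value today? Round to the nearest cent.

£345892.90

Value at end of year 8: C / r = £34,700.00 / 0.062 = £559,677.4194
Discount to today: PV = £559,677.4194 / (1 + 0.062)^8 = £559,677.4194 / 1.618066 = £345,892.90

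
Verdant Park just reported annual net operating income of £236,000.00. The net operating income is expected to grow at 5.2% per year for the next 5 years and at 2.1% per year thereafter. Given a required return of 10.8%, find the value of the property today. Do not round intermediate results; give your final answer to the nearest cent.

£3149661.96

D_1 = 248272.00000
D_2 = 261182.14400
D_3 = 274763.61549
D_4 = 289051.32349
D_5 = 304081.99232
Terminal value at year 5: TV = D_5×(1+g_2)/(r−g_2) = 310467.71415/0.087 = 3568594.41556
P_0 = D_1/(1+r)^1 + D_2/(1+r)^2 + D_3/(1+r)^3 + D_4/(1+r)^4 + D_5/(1+r)^5 + TV/(1+r)^5
    = 224072.20217 + 212747.25332 + 201994.68456 + 191785.56693 + 182092.43358 + 2136969.82400 = 3149661.96455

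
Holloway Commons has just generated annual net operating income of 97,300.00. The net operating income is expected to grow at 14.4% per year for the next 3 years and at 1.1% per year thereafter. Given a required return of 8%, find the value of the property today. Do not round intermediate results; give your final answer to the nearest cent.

D_1 = 111311.20000
D_2 = 127340.01280
D_3 = 145676.97464
Terminal value at year 3: TV = D_3×(1+g_2)/(r−g_2) = 147279.42136/0.069 = 2134484.36760
P_0 = D_1/(1+r)^1 + D_2/(1+r)^2 + D_3/(1+r)^3 + TV/(1+r)^3
    = 103065.92593 + 109173.53635 + 115643.07925 + 1694422.50895 = 2022305.05048

2022305.05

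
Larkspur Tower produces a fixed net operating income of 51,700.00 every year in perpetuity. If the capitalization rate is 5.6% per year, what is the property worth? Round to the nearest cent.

923214.29

Level perpetuity: PV = C / r = 51,700.00 / 0.056 = 923,214.29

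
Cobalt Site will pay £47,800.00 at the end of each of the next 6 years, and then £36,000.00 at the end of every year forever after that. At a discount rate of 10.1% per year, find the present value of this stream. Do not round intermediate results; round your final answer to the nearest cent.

PV of 6-year annuity: £47,800.00 × [1 − (1+0.101)^−6] / 0.101 = 207572.79945
Perpetuity value at year 6: £36,000.00 / 0.101 = 356435.64356
PV of perpetuity: 356435.64356 / (1+0.101)^6 = 200104.66490
Total PV = 207572.79945 + 200104.66490 = 407677.46435

£407677.46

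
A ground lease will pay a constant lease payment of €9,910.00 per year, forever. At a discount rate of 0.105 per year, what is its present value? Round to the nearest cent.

€94380.95

Level perpetuity: PV = C / r = €9,910.00 / 0.105 = €94,380.95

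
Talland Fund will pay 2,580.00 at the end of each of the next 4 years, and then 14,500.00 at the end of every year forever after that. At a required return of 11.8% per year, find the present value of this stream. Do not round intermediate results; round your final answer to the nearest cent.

86523.12

PV of 4-year annuity: 2,580.00 × [1 − (1+0.118)^−4] / 0.118 = 7869.48471
Perpetuity value at year 4: 14,500.00 / 0.118 = 122881.35593
PV of perpetuity: 122881.35593 / (1+0.118)^4 = 78653.63179
Total PV = 7869.48471 + 78653.63179 = 86523.11650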